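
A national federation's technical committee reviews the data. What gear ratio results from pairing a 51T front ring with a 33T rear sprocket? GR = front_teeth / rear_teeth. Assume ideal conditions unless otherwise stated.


GR = front_teeth / rear_teeth
GR = 51 / 33
GR = 1.5455

1.5455


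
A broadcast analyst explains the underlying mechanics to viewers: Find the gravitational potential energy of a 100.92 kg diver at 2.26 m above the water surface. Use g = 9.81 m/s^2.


PE = m * g * h
PE = 100.92 * 9.81 * 2.26
PE = 990.0252 * 2.26 = 2237.457 J

2237.457 J


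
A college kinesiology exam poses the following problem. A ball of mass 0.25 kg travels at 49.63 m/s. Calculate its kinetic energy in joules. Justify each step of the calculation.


KE = 0.5 * m * v^2
KE = 0.5 * 0.25 * 49.63^2
KE = 0.5 * 0.25 * 2463.1369 = 307.8921 J

307.8921 J


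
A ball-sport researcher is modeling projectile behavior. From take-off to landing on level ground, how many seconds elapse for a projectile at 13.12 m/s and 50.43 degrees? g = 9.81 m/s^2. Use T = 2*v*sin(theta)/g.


T = 2*v*sin(theta)/g
sin(theta) = sin(50.43 deg) = 0.7708
T = 2*13.12*0.7708 / 9.81
T = 20.227 / 9.81 = 2.0619 s

2.0619 s


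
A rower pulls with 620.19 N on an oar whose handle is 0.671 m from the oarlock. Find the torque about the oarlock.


tau = F * d
tau = 620.19 * 0.671
tau = 416.1475 N*m

416.1475 N*m


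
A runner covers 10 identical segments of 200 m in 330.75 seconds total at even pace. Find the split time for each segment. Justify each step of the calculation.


Split time = total_time / n_laps = 330.75 / 10
Split time = 33.075 s per lap

33.075 s


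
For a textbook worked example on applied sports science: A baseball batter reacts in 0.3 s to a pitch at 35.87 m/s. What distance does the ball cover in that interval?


d = v * t
d = 35.87 * 0.3
d = 10.761 m

10.761 m


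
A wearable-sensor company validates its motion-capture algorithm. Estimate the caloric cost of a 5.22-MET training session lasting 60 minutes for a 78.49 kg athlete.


kcal = MET * mass * time_hr
Convert time: 60 min = 1 hr
kcal = 5.22 * 78.49 * 1
kcal = 409.7178 kcal

409.7178 kcal


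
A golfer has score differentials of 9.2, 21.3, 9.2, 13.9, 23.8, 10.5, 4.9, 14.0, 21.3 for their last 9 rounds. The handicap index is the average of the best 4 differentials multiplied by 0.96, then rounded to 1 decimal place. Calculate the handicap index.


All differentials: 9.2, 21.3, 9.2, 13.9, 23.8, 10.5, 4.9, 14.0, 21.3
Sorted: 4.9, 9.2, 9.2, 10.5, 13.9, 14.0, 21.3, 21.3, 23.8
Best 4: 4.9, 9.2, 9.2, 10.5
Average of best = 33.8 / 4 = 8.45
Raw index = 8.45 * 0.96 = 8.112
Handicap index = round(8.112, 1) = 8.1

8.1


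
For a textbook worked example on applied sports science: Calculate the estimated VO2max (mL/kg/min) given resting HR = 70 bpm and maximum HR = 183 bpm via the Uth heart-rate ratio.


VO2max = 15.3 * HRmax / HRrest
VO2max = 15.3 * 183 / 70
VO2max = 2799.9 / 70 = 39.9986 mL/kg/min

39.9986 mL/kg/min


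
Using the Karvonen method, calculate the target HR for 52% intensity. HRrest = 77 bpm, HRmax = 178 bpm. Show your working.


Target = HRrest + pct*(HRmax - HRrest)
Heart rate reserve = HRmax - HRrest = 178 - 77 = 101 bpm
Fraction = 52% = 0.52
Target = 77 + 0.52 * 101
Target = 77 + 52.52 = 129.52 bpm

129.52 bpm


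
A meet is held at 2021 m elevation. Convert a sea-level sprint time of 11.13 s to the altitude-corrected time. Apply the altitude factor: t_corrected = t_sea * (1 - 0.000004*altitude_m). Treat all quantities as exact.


Correction factor = 1 - 0.000004 * 2021 = 0.991916
t_corrected = t_sea * factor = 11.13 * 0.991916
t_corrected = 11.04 s

11.04 s


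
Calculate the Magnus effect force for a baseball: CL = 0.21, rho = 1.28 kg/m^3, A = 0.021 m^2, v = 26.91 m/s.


FM = 0.5 * CL * rho * A * v^2
FM = 0.5 * 0.21 * 1.28 * 0.021 * 26.91^2
v^2 = 724.1481
FM = 0.5 * 0.21 * 1.28 * 0.021 * 724.1481 = 2.0438 N

2.0438 N


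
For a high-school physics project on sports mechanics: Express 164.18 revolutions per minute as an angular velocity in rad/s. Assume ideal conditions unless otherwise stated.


omega = RPM * 2 * pi / 60
omega = 164.18 * 2 * 3.14159 / 60
omega = 1031.5734 / 60 = 17.1929 rad/s

17.1929 rad/s


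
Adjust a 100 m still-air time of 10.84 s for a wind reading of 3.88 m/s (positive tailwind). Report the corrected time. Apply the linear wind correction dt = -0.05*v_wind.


dt = -0.05 * v_wind = -0.05 * 3.88 = -0.194 s
t_corrected = t_still + dt = 10.84 + (-0.194)
t_corrected = 10.646 s

10.646 s


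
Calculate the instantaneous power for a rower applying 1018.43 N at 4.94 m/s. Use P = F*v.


P = F * v
P = 1018.43 * 4.94
P = 5031.0442 W

5031.0442 W


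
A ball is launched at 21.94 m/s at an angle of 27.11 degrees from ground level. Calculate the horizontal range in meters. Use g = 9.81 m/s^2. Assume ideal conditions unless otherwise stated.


R = v^2 * sin(2*theta) / g
Convert angle to radians: theta = 27.11 deg = 0.4732 rad
sin(2*theta) = sin(0.9463) = 0.8113
R = 21.94^2 * 0.8113 / 9.81
R = 481.3636 * 0.8113 / 9.81 = 39.8078 m

39.8078 m


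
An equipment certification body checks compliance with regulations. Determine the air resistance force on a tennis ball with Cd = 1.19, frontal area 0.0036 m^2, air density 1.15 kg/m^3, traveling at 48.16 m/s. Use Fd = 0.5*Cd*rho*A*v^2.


Fd = 0.5 * Cd * rho * A * v^2
Fd = 0.5 * 1.19 * 1.15 * 0.0036 * 48.16^2
v^2 = 2319.3856
Fd = 0.5 * 1.19 * 1.15 * 0.0036 * 2319.3856 = 5.7133 N

5.7133 N


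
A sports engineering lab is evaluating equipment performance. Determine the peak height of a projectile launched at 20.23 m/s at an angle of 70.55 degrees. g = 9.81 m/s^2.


H = (v*sin(theta))^2 / (2*g)
vy = v*sin(theta) = 20.23 * sin(70.55 deg) = 19.0755 m/s
H = vy^2 / (2*g) = 363.8756 / (2*9.81)
H = 363.8756 / 19.62 = 18.5462 m

18.5462 m


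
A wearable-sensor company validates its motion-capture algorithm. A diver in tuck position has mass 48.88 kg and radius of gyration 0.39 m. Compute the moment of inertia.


I = m * k^2
I = 48.88 * 0.39^2
I = 48.88 * 0.1521 = 7.4346 kg*m^2

7.4346 kg*m^2


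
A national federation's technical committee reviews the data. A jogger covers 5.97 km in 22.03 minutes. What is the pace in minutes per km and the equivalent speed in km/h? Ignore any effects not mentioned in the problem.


Pace = time / distance = 22.03 min / 5.97 km = 3.6901 min/km
Speed = distance / time_in_hours = 5.97 / 0.3672 hr
Speed = 16.2596 km/h

3.6901 min/km, 16.2596 km/h


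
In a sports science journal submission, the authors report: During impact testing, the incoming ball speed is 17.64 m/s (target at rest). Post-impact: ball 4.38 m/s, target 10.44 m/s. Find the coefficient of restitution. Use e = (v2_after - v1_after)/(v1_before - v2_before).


e = (v2_after - v1_after) / (v1_before - v2_before)
Numerator = 10.44 - 4.38 = 6.06
Denominator = 17.64 - 0 = 17.64
e = 6.06 / 17.64 = 0.3435

0.3435


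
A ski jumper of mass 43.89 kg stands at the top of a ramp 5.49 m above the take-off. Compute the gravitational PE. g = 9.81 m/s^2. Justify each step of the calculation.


PE = m * g * h
PE = 43.89 * 9.81 * 5.49
PE = 430.5609 * 5.49 = 2363.7793 J

2363.7793 J


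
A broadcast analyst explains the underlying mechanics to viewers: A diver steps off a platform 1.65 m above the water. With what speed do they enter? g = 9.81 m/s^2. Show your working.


v = sqrt(2 * g * h)
v = sqrt(2 * 9.81 * 1.65)
v = sqrt(32.373) = 5.6897 m/s

5.6897 m/s


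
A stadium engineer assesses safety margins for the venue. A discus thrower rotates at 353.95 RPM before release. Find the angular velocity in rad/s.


omega = RPM * 2 * pi / 60
omega = 353.95 * 2 * 3.14159 / 60
omega = 2223.9334 / 60 = 37.0656 rad/s

37.0656 rad/s


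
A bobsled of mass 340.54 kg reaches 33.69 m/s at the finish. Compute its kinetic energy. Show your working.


KE = 0.5 * m * v^2
KE = 0.5 * 340.54 * 33.69^2
KE = 0.5 * 340.54 * 1135.0161 = 193259.1913 J

193259.1913 J


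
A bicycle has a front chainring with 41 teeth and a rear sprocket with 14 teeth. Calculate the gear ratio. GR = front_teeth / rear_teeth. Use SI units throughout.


GR = front_teeth / rear_teeth
GR = 41 / 14
GR = 2.9286

2.9286


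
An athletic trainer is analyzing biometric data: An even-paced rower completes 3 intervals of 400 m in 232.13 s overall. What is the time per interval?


Split time = total_time / n_laps = 232.13 / 3
Split time = 77.3767 s per lap

77.3767 s


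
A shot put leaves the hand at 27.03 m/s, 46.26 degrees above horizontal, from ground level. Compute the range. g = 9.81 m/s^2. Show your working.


R = v^2 * sin(2*theta) / g
Convert angle to radians: theta = 46.26 deg = 0.8074 rad
sin(2*theta) = sin(1.6148) = 0.999
R = 27.03^2 * 0.999 / 9.81
R = 730.6209 * 0.999 / 9.81 = 74.4051 m

74.4051 m


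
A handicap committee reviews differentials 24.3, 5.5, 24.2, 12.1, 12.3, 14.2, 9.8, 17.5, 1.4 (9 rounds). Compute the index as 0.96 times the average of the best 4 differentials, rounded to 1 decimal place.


All differentials: 24.3, 5.5, 24.2, 12.1, 12.3, 14.2, 9.8, 17.5, 1.4
Sorted: 1.4, 5.5, 9.8, 12.1, 12.3, 14.2, 17.5, 24.2, 24.3
Best 4: 1.4, 5.5, 9.8, 12.1
Average of best = 28.8 / 4 = 7.2
Raw index = 7.2 * 0.96 = 6.912
Handicap index = round(6.912, 1) = 6.9

6.9


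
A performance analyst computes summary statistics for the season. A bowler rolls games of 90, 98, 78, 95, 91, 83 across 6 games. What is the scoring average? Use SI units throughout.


Average = sum / n
Sum = 535
Average = 535 / 6 = 89.1667

89.1667


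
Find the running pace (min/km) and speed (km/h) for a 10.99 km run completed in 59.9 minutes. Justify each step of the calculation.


Pace = time / distance = 59.9 min / 10.99 km = 5.4504 min/km
Speed = distance / time_in_hours = 10.99 / 0.9983 hr
Speed = 11.0083 km/h

5.4504 min/km, 11.0083 km/h


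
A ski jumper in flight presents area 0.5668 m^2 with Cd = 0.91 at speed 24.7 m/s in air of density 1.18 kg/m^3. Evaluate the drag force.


Fd = 0.5 * Cd * rho * A * v^2
Fd = 0.5 * 0.91 * 1.18 * 0.5668 * 24.7^2
v^2 = 610.09
Fd = 0.5 * 0.91 * 1.18 * 0.5668 * 610.09 = 185.6595 N

185.6595 N


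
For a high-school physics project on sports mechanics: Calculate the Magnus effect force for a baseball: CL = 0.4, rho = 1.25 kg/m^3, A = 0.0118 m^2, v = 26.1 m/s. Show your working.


FM = 0.5 * CL * rho * A * v^2
FM = 0.5 * 0.4 * 1.25 * 0.0118 * 26.1^2
v^2 = 681.21
FM = 0.5 * 0.4 * 1.25 * 0.0118 * 681.21 = 2.0096 N

2.0096 N


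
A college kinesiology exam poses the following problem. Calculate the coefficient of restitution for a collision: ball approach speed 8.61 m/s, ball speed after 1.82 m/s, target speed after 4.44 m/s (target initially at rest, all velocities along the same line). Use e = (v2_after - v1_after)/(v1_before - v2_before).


e = (v2_after - v1_after) / (v1_before - v2_before)
Numerator = 4.44 - 1.82 = 2.62
Denominator = 8.61 - 0 = 8.61
e = 2.62 / 8.61 = 0.3043

0.3043


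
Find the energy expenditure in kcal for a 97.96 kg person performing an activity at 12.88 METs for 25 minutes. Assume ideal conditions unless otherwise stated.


kcal = MET * mass * time_hr
Convert time: 25 min = 0.4167 hr
kcal = 12.88 * 97.96 * 0.4167
kcal = 525.7187 kcal

525.7187 kcal


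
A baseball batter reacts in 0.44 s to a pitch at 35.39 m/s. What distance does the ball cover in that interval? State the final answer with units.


d = v * t
d = 35.39 * 0.44
d = 15.5716 m

15.5716 m


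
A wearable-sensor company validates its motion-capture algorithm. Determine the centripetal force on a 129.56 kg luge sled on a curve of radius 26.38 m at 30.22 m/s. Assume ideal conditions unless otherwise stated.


Fc = m * v^2 / r
v^2 = 30.22^2 = 913.2484
Fc = 129.56 * 913.2484 / 26.38
Fc = 118320.4627 / 26.38 = 4485.2336 N

4485.2336 N


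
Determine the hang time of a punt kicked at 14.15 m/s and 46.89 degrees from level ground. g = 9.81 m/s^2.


T = 2*v*sin(theta)/g
sin(theta) = sin(46.89 deg) = 0.73
T = 2*14.15*0.73 / 9.81
T = 20.6602 / 9.81 = 2.106 s

2.106 s


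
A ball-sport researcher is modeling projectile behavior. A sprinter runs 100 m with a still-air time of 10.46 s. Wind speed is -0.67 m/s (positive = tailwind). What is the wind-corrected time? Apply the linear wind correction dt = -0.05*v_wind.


dt = -0.05 * v_wind = -0.05 * -0.67 = 0.0335 s
t_corrected = t_still + dt = 10.46 + (0.0335)
t_corrected = 10.4935 s

10.4935 s


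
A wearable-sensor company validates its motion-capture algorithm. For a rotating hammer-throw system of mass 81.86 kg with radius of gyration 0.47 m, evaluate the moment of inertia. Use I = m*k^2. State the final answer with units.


I = m * k^2
I = 81.86 * 0.47^2
I = 81.86 * 0.2209 = 18.0829 kg*m^2

18.0829 kg*m^2


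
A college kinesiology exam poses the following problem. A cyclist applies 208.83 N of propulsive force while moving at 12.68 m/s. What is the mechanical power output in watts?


P = F * v
P = 208.83 * 12.68
P = 2647.9644 W

2647.9644 W


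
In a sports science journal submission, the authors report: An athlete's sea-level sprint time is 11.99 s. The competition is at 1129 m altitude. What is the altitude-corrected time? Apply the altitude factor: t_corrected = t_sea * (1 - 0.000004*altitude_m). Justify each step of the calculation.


Correction factor = 1 - 0.000004 * 1129 = 0.995484
t_corrected = t_sea * factor = 11.99 * 0.995484
t_corrected = 11.9359 s

11.9359 s


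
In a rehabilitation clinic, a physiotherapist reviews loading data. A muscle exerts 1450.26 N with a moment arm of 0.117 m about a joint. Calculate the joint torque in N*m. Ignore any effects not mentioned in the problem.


tau = F * d
tau = 1450.26 * 0.117
tau = 169.6804 N*m

169.6804 N*m


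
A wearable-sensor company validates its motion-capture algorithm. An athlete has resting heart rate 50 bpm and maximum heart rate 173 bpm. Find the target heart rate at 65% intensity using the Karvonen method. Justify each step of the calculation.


Target = HRrest + pct*(HRmax - HRrest)
Heart rate reserve = HRmax - HRrest = 173 - 50 = 123 bpm
Fraction = 65% = 0.65
Target = 50 + 0.65 * 123
Target = 50 + 79.95 = 129.95 bpm

129.95 bpm


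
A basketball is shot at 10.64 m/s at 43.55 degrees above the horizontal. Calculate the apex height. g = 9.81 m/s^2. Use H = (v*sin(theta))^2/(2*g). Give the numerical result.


H = (v*sin(theta))^2 / (2*g)
vy = v*sin(theta) = 10.64 * sin(43.55 deg) = 7.3308 m/s
H = vy^2 / (2*g) = 53.741 / (2*9.81)
H = 53.741 / 19.62 = 2.7391 m

2.7391 m


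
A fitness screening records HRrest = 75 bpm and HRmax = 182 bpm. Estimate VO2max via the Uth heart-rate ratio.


VO2max = 15.3 * HRmax / HRrest
VO2max = 15.3 * 182 / 75
VO2max = 2784.6 / 75 = 37.128 mL/kg/min

37.128 mL/kg/min


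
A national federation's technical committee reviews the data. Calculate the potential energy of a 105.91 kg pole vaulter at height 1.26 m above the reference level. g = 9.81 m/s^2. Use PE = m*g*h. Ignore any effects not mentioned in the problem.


PE = m * g * h
PE = 105.91 * 9.81 * 1.26
PE = 1038.9771 * 1.26 = 1309.1111 J

1309.1111 J


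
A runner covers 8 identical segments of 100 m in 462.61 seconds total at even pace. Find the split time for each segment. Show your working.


Split time = total_time / n_laps = 462.61 / 8
Split time = 57.8263 s per lap

57.8263 s


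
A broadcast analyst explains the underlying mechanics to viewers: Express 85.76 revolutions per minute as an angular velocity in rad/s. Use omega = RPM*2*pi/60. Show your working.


omega = RPM * 2 * pi / 60
omega = 85.76 * 2 * 3.14159 / 60
omega = 538.846 / 60 = 8.9808 rad/s

8.9808 rad/s


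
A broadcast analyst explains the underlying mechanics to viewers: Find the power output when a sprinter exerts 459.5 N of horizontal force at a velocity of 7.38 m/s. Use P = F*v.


P = F * v
P = 459.5 * 7.38
P = 3391.11 W

3391.11 W


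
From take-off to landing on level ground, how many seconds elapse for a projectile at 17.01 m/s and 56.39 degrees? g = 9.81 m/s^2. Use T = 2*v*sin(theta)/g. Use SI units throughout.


T = 2*v*sin(theta)/g
sin(theta) = sin(56.39 deg) = 0.8328
T = 2*17.01*0.8328 / 9.81
T = 28.3327 / 9.81 = 2.8881 s

2.8881 s


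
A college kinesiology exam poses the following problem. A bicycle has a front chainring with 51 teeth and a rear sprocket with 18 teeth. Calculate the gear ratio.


GR = front_teeth / rear_teeth
GR = 51 / 18
GR = 2.8333

2.8333


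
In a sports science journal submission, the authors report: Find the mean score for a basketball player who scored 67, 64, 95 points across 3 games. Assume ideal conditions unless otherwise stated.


Average = sum / n
Sum = 226
Average = 226 / 3 = 75.3333

75.3333


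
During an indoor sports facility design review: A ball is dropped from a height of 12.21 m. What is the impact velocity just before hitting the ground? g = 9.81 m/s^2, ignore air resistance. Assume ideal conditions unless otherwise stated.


v = sqrt(2 * g * h)
v = sqrt(2 * 9.81 * 12.21)
v = sqrt(239.5602) = 15.4777 m/s

15.4777 m/s


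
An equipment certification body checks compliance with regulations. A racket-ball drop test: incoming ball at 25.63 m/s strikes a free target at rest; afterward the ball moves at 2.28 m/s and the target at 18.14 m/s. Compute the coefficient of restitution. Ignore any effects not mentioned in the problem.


e = (v2_after - v1_after) / (v1_before - v2_before)
Numerator = 18.14 - 2.28 = 15.86
Denominator = 25.63 - 0 = 25.63
e = 15.86 / 25.63 = 0.6188

0.6188


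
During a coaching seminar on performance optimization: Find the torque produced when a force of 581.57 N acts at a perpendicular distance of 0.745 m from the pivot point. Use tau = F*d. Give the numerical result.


tau = F * d
tau = 581.57 * 0.745
tau = 433.2697 N*m

433.2697 N*m


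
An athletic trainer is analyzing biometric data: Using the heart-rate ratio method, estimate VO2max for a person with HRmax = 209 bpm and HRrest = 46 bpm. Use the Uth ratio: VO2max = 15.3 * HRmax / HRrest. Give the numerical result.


VO2max = 15.3 * HRmax / HRrest
VO2max = 15.3 * 209 / 46
VO2max = 3197.7 / 46 = 69.5152 mL/kg/min

69.5152 mL/kg/min


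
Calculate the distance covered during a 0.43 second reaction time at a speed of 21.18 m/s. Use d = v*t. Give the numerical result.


d = v * t
d = 21.18 * 0.43
d = 9.1074 m

9.1074 m


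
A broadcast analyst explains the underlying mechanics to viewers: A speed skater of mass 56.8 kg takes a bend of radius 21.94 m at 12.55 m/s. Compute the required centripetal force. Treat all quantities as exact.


Fc = m * v^2 / r
v^2 = 12.55^2 = 157.5025
Fc = 56.8 * 157.5025 / 21.94
Fc = 8946.142 / 21.94 = 407.7549 N

407.7549 N


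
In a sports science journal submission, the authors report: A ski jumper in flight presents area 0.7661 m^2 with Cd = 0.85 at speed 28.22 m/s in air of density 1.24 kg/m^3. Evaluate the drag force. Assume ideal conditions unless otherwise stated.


Fd = 0.5 * Cd * rho * A * v^2
Fd = 0.5 * 0.85 * 1.24 * 0.7661 * 28.22^2
v^2 = 796.3684
Fd = 0.5 * 0.85 * 1.24 * 0.7661 * 796.3684 = 321.5216 N

321.5216 N


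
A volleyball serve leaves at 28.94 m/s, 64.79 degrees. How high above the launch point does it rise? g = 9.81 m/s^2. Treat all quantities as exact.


H = (v*sin(theta))^2 / (2*g)
vy = v*sin(theta) = 28.94 * sin(64.79 deg) = 26.1835 m/s
H = vy^2 / (2*g) = 685.578 / (2*9.81)
H = 685.578 / 19.62 = 34.9428 m

34.9428 m


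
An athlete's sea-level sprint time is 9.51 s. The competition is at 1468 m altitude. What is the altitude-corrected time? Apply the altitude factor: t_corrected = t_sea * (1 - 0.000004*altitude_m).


Correction factor = 1 - 0.000004 * 1468 = 0.994128
t_corrected = t_sea * factor = 9.51 * 0.994128
t_corrected = 9.4542 s

9.4542 s


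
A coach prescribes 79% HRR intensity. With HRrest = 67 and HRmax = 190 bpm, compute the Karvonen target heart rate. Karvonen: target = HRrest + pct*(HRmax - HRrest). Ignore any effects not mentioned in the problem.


Target = HRrest + pct*(HRmax - HRrest)
Heart rate reserve = HRmax - HRrest = 190 - 67 = 123 bpm
Fraction = 79% = 0.79
Target = 67 + 0.79 * 123
Target = 67 + 97.17 = 164.17 bpm

164.17 bpm


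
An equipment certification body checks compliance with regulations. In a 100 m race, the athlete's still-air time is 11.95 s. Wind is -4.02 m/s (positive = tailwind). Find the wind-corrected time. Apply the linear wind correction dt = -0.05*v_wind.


dt = -0.05 * v_wind = -0.05 * -4.02 = 0.201 s
t_corrected = t_still + dt = 11.95 + (0.201)
t_corrected = 12.151 s

12.151 s


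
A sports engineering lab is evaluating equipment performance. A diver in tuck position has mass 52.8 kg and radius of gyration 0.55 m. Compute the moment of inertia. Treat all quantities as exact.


I = m * k^2
I = 52.8 * 0.55^2
I = 52.8 * 0.3025 = 15.972 kg*m^2

15.972 kg*m^2


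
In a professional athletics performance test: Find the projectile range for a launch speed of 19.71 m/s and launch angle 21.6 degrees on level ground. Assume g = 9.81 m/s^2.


R = v^2 * sin(2*theta) / g
Convert angle to radians: theta = 21.6 deg = 0.377 rad
sin(2*theta) = sin(0.754) = 0.6845
R = 19.71^2 * 0.6845 / 9.81
R = 388.4841 * 0.6845 / 9.81 = 27.1086 m

27.1086 m


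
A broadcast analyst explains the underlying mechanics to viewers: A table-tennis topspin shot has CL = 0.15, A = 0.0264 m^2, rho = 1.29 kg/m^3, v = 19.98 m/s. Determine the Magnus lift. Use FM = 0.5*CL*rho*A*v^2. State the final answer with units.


FM = 0.5 * CL * rho * A * v^2
FM = 0.5 * 0.15 * 1.29 * 0.0264 * 19.98^2
v^2 = 399.2004
FM = 0.5 * 0.15 * 1.29 * 0.0264 * 399.2004 = 1.0196 N

1.0196 N


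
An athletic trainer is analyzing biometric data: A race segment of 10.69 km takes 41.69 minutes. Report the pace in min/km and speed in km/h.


Pace = time / distance = 41.69 min / 10.69 km = 3.8999 min/km
Speed = distance / time_in_hours = 10.69 / 0.6948 hr
Speed = 15.385 km/h

3.8999 min/km, 15.385 km/h


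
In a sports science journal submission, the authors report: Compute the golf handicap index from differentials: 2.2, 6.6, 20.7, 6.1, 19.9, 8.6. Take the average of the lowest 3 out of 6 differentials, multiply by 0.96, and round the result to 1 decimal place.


All differentials: 2.2, 6.6, 20.7, 6.1, 19.9, 8.6
Sorted: 2.2, 6.1, 6.6, 8.6, 19.9, 20.7
Best 3: 2.2, 6.1, 6.6
Average of best = 14.9 / 3 = 4.9667
Raw index = 4.9667 * 0.96 = 4.768
Handicap index = round(4.768, 1) = 4.8

4.8


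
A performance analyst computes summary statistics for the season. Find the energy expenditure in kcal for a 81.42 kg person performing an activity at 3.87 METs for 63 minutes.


kcal = MET * mass * time_hr
Convert time: 63 min = 1.05 hr
kcal = 3.87 * 81.42 * 1.05
kcal = 330.8502 kcal

330.8502 kcal


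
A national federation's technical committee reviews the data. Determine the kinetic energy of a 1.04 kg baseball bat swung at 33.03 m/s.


KE = 0.5 * m * v^2
KE = 0.5 * 1.04 * 33.03^2
KE = 0.5 * 1.04 * 1090.9809 = 567.3101 J

567.3101 J


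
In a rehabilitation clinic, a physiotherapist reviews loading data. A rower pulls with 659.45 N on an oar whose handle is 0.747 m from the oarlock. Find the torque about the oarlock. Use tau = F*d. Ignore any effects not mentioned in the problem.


tau = F * d
tau = 659.45 * 0.747
tau = 492.6092 N*m

492.6092 N*m


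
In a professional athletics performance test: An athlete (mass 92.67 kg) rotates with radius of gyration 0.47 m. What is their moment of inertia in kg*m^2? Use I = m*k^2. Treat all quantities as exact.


I = m * k^2
I = 92.67 * 0.47^2
I = 92.67 * 0.2209 = 20.4708 kg*m^2

20.4708 kg*m^2


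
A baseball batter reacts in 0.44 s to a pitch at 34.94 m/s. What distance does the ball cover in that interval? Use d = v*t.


d = v * t
d = 34.94 * 0.44
d = 15.3736 m

15.3736 m


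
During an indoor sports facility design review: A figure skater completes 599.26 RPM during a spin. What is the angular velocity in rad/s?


omega = RPM * 2 * pi / 60
omega = 599.26 * 2 * 3.14159 / 60
omega = 3765.2616 / 60 = 62.7544 rad/s

62.7544 rad/s


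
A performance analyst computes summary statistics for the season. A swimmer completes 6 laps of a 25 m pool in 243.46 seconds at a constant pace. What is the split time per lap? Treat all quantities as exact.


Split time = total_time / n_laps = 243.46 / 6
Split time = 40.5767 s per lap

40.5767 s


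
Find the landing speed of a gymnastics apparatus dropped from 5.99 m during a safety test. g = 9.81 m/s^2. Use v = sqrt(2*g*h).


v = sqrt(2 * g * h)
v = sqrt(2 * 9.81 * 5.99)
v = sqrt(117.5238) = 10.8408 m/s

10.8408 m/s


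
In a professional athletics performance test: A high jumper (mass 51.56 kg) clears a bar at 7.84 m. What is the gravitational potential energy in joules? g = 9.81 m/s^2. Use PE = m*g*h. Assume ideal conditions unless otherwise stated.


PE = m * g * h
PE = 51.56 * 9.81 * 7.84
PE = 505.8036 * 7.84 = 3965.5002 J

3965.5002 J


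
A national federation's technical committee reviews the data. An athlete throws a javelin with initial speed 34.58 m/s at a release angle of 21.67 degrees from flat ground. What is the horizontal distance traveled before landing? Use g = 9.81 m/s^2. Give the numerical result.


R = v^2 * sin(2*theta) / g
Convert angle to radians: theta = 21.67 deg = 0.3782 rad
sin(2*theta) = sin(0.7564) = 0.6863
R = 34.58^2 * 0.6863 / 9.81
R = 1195.7764 * 0.6863 / 9.81 = 83.6588 m

83.6588 m


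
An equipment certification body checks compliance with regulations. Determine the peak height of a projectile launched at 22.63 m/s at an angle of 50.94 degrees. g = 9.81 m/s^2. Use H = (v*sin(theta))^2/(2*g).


H = (v*sin(theta))^2 / (2*g)
vy = v*sin(theta) = 22.63 * sin(50.94 deg) = 17.5719 m/s
H = vy^2 / (2*g) = 308.7713 / (2*9.81)
H = 308.7713 / 19.62 = 15.7376 m

15.7376 m


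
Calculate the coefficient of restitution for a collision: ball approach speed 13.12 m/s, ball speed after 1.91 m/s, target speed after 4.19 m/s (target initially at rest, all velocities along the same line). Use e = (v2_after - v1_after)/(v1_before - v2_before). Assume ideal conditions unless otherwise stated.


e = (v2_after - v1_after) / (v1_before - v2_before)
Numerator = 4.19 - 1.91 = 2.28
Denominator = 13.12 - 0 = 13.12
e = 2.28 / 13.12 = 0.1738

0.1738


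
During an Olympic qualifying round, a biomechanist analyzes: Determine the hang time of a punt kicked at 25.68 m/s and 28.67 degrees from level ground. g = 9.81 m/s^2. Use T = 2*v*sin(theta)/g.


T = 2*v*sin(theta)/g
sin(theta) = sin(28.67 deg) = 0.4798
T = 2*25.68*0.4798 / 9.81
T = 24.6407 / 9.81 = 2.5118 s

2.5118 s


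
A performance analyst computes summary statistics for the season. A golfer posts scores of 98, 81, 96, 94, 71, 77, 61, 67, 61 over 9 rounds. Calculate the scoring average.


Average = sum / n
Sum = 706
Average = 706 / 9 = 78.4444

78.4444


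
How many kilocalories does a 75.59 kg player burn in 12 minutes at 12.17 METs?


kcal = MET * mass * time_hr
Convert time: 12 min = 0.2 hr
kcal = 12.17 * 75.59 * 0.2
kcal = 183.9861 kcal

183.9861 kcal


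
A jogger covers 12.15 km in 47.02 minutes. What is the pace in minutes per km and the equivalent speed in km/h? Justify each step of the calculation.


Pace = time / distance = 47.02 min / 12.15 km = 3.87 min/km
Speed = distance / time_in_hours = 12.15 / 0.7837 hr
Speed = 15.504 km/h

3.87 min/km, 15.504 km/h


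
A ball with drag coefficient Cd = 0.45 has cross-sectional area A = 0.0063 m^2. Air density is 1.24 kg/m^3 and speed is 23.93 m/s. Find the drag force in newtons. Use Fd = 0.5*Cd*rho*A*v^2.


Fd = 0.5 * Cd * rho * A * v^2
Fd = 0.5 * 0.45 * 1.24 * 0.0063 * 23.93^2
v^2 = 572.6449
Fd = 0.5 * 0.45 * 1.24 * 0.0063 * 572.6449 = 1.0065 N

1.0065 N


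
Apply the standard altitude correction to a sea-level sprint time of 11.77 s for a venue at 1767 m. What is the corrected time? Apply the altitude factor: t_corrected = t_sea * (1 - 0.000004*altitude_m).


Correction factor = 1 - 0.000004 * 1767 = 0.992932
t_corrected = t_sea * factor = 11.77 * 0.992932
t_corrected = 11.6868 s

11.6868 s


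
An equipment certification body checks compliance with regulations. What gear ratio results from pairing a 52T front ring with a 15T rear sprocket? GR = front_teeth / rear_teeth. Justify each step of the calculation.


GR = front_teeth / rear_teeth
GR = 52 / 15
GR = 3.4667

3.4667


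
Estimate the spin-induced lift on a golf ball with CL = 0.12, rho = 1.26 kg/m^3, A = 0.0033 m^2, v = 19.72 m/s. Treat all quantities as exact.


FM = 0.5 * CL * rho * A * v^2
FM = 0.5 * 0.12 * 1.26 * 0.0033 * 19.72^2
v^2 = 388.8784
FM = 0.5 * 0.12 * 1.26 * 0.0033 * 388.8784 = 0.097 N

0.097 N


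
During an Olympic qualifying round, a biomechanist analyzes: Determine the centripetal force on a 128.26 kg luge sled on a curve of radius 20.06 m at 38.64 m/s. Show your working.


Fc = m * v^2 / r
v^2 = 38.64^2 = 1493.0496
Fc = 128.26 * 1493.0496 / 20.06
Fc = 191498.5417 / 20.06 = 9546.2882 N

9546.2882 N


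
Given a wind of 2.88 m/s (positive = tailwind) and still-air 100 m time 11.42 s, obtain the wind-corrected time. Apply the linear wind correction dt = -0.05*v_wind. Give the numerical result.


dt = -0.05 * v_wind = -0.05 * 2.88 = -0.144 s
t_corrected = t_still + dt = 11.42 + (-0.144)
t_corrected = 11.276 s

11.276 s


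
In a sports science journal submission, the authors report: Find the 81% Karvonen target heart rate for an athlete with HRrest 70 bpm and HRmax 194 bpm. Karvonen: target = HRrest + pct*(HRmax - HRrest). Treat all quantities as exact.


Target = HRrest + pct*(HRmax - HRrest)
Heart rate reserve = HRmax - HRrest = 194 - 70 = 124 bpm
Fraction = 81% = 0.81
Target = 70 + 0.81 * 124
Target = 70 + 100.44 = 170.44 bpm

170.44 bpm


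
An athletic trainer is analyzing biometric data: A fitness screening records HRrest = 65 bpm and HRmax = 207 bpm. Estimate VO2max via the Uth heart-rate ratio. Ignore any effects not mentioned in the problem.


VO2max = 15.3 * HRmax / HRrest
VO2max = 15.3 * 207 / 65
VO2max = 3167.1 / 65 = 48.7246 mL/kg/min

48.7246 mL/kg/min


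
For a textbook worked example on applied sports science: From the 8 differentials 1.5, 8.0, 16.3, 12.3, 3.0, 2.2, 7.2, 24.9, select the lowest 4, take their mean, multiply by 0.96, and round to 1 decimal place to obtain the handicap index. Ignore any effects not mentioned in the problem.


All differentials: 1.5, 8.0, 16.3, 12.3, 3.0, 2.2, 7.2, 24.9
Sorted: 1.5, 2.2, 3.0, 7.2, 8.0, 12.3, 16.3, 24.9
Best 4: 1.5, 2.2, 3.0, 7.2
Average of best = 13.9 / 4 = 3.475
Raw index = 3.475 * 0.96 = 3.336
Handicap index = round(3.336, 1) = 3.3

3.3


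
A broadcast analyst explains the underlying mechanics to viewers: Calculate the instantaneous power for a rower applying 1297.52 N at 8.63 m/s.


P = F * v
P = 1297.52 * 8.63
P = 11197.5976 W

11197.5976 W


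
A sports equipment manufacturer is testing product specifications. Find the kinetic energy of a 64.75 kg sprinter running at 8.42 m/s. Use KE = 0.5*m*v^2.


KE = 0.5 * m * v^2
KE = 0.5 * 64.75 * 8.42^2
KE = 0.5 * 64.75 * 70.8964 = 2295.271 J

2295.271 J


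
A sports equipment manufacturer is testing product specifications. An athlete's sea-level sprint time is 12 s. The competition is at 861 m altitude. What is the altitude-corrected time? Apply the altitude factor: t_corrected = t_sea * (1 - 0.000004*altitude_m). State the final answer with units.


Correction factor = 1 - 0.000004 * 861 = 0.996556
t_corrected = t_sea * factor = 12 * 0.996556
t_corrected = 11.9587 s

11.9587 s


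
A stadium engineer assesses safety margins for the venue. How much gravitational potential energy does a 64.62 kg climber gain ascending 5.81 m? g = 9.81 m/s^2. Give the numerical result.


PE = m * g * h
PE = 64.62 * 9.81 * 5.81
PE = 633.9222 * 5.81 = 3683.088 J

3683.088 J


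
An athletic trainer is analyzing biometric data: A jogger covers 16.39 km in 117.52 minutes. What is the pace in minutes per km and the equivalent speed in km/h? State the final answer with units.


Pace = time / distance = 117.52 min / 16.39 km = 7.1702 min/km
Speed = distance / time_in_hours = 16.39 / 1.9587 hr
Speed = 8.3679 km/h

7.1702 min/km, 8.3679 km/h


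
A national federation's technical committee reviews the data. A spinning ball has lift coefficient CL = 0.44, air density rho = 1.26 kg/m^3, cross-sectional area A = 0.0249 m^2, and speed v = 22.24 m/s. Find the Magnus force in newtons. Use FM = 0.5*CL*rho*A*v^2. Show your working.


FM = 0.5 * CL * rho * A * v^2
FM = 0.5 * 0.44 * 1.26 * 0.0249 * 22.24^2
v^2 = 494.6176
FM = 0.5 * 0.44 * 1.26 * 0.0249 * 494.6176 = 3.414 N

3.414 N


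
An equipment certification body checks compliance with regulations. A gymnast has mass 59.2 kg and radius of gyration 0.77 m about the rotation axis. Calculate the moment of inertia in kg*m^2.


I = m * k^2
I = 59.2 * 0.77^2
I = 59.2 * 0.5929 = 35.0997 kg*m^2

35.0997 kg*m^2


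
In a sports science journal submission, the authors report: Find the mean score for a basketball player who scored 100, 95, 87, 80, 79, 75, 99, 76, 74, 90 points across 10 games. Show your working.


Average = sum / n
Sum = 855
Average = 855 / 10 = 85.5

85.5


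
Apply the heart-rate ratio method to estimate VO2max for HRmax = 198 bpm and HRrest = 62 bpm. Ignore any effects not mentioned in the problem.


VO2max = 15.3 * HRmax / HRrest
VO2max = 15.3 * 198 / 62
VO2max = 3029.4 / 62 = 48.8613 mL/kg/min

48.8613 mL/kg/min


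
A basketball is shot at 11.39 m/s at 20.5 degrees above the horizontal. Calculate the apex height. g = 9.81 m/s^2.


H = (v*sin(theta))^2 / (2*g)
vy = v*sin(theta) = 11.39 * sin(20.5 deg) = 3.9889 m/s
H = vy^2 / (2*g) = 15.911 / (2*9.81)
H = 15.911 / 19.62 = 0.811 m

0.811 m


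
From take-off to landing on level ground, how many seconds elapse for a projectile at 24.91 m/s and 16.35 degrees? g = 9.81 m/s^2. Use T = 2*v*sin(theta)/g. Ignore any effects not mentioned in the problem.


T = 2*v*sin(theta)/g
sin(theta) = sin(16.35 deg) = 0.2815
T = 2*24.91*0.2815 / 9.81
T = 14.0245 / 9.81 = 1.4296 s

1.4296 s


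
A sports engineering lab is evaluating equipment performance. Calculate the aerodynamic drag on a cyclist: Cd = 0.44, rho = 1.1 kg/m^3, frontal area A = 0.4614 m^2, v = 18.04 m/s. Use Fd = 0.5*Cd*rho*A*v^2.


Fd = 0.5 * Cd * rho * A * v^2
Fd = 0.5 * 0.44 * 1.1 * 0.4614 * 18.04^2
v^2 = 325.4416
Fd = 0.5 * 0.44 * 1.1 * 0.4614 * 325.4416 = 36.3384 N

36.3384 N


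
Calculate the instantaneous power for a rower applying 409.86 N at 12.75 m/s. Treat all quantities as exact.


P = F * v
P = 409.86 * 12.75
P = 5225.715 W

5225.715 W


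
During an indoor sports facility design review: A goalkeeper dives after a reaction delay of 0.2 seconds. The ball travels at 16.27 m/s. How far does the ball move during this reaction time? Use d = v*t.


d = v * t
d = 16.27 * 0.2
d = 3.254 m

3.254 m


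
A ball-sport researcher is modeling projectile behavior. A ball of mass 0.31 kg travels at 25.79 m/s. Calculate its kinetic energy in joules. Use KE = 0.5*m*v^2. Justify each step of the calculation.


KE = 0.5 * m * v^2
KE = 0.5 * 0.31 * 25.79^2
KE = 0.5 * 0.31 * 665.1241 = 103.0942 J

103.0942 J


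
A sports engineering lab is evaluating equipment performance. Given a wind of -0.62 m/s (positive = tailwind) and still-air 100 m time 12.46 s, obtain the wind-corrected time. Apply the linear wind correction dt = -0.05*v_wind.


dt = -0.05 * v_wind = -0.05 * -0.62 = 0.031 s
t_corrected = t_still + dt = 12.46 + (0.031)
t_corrected = 12.491 s

12.491 s


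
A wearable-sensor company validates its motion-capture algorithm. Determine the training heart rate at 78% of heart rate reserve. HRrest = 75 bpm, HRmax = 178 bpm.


Target = HRrest + pct*(HRmax - HRrest)
Heart rate reserve = HRmax - HRrest = 178 - 75 = 103 bpm
Fraction = 78% = 0.78
Target = 75 + 0.78 * 103
Target = 75 + 80.34 = 155.34 bpm

155.34 bpm


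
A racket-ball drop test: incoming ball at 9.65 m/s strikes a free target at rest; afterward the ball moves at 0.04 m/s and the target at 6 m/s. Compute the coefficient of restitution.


e = (v2_after - v1_after) / (v1_before - v2_before)
Numerator = 6 - 0.04 = 5.96
Denominator = 9.65 - 0 = 9.65
e = 5.96 / 9.65 = 0.6176

0.6176


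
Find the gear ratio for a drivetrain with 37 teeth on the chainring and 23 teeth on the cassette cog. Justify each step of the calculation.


GR = front_teeth / rear_teeth
GR = 37 / 23
GR = 1.6087

1.6087


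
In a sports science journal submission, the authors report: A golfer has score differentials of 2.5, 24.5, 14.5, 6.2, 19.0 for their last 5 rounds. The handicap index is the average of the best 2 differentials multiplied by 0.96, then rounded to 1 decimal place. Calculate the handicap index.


All differentials: 2.5, 24.5, 14.5, 6.2, 19.0
Sorted: 2.5, 6.2, 14.5, 19.0, 24.5
Best 2: 2.5, 6.2
Average of best = 8.7 / 2 = 4.35
Raw index = 4.35 * 0.96 = 4.176
Handicap index = round(4.176, 1) = 4.2

4.2


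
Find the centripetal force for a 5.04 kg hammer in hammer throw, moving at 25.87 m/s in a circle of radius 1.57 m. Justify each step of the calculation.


Fc = m * v^2 / r
v^2 = 25.87^2 = 669.2569
Fc = 5.04 * 669.2569 / 1.57
Fc = 3373.0548 / 1.57 = 2148.4425 N

2148.4425 N


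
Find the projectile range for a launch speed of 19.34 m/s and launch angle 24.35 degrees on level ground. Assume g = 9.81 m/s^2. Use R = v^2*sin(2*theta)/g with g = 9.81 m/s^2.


R = v^2 * sin(2*theta) / g
Convert angle to radians: theta = 24.35 deg = 0.425 rad
sin(2*theta) = sin(0.85) = 0.7513
R = 19.34^2 * 0.7513 / 9.81
R = 374.0356 * 0.7513 / 9.81 = 28.6442 m

28.6442 m


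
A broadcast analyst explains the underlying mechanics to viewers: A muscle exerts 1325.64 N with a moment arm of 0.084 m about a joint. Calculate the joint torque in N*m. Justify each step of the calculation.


tau = F * d
tau = 1325.64 * 0.084
tau = 111.3538 N*m

111.3538 N*m


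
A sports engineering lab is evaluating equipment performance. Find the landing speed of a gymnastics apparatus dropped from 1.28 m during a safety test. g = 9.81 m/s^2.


v = sqrt(2 * g * h)
v = sqrt(2 * 9.81 * 1.28)
v = sqrt(25.1136) = 5.0113 m/s

5.0113 m/s


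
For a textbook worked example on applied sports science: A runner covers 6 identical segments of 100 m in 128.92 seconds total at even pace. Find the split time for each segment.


Split time = total_time / n_laps = 128.92 / 6
Split time = 21.4867 s per lap

21.4867 s


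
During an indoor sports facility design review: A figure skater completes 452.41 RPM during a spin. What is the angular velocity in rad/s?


omega = RPM * 2 * pi / 60
omega = 452.41 * 2 * 3.14159 / 60
omega = 2842.5759 / 60 = 47.3763 rad/s

47.3763 rad/s


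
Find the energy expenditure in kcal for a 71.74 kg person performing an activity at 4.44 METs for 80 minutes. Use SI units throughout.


kcal = MET * mass * time_hr
Convert time: 80 min = 1.3333 hr
kcal = 4.44 * 71.74 * 1.3333
kcal = 424.7008 kcal

424.7008 kcal


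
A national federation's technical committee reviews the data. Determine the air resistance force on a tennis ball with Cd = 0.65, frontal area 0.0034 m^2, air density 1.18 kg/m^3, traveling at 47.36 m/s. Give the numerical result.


Fd = 0.5 * Cd * rho * A * v^2
Fd = 0.5 * 0.65 * 1.18 * 0.0034 * 47.36^2
v^2 = 2242.9696
Fd = 0.5 * 0.65 * 1.18 * 0.0034 * 2242.9696 = 2.9246 N

2.9246 N


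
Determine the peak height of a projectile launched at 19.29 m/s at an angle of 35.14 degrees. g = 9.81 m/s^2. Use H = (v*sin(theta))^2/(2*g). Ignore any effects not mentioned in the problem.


H = (v*sin(theta))^2 / (2*g)
vy = v*sin(theta) = 19.29 * sin(35.14 deg) = 11.1029 m/s
H = vy^2 / (2*g) = 123.2736 / (2*9.81)
H = 123.2736 / 19.62 = 6.2831 m

6.2831 m
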